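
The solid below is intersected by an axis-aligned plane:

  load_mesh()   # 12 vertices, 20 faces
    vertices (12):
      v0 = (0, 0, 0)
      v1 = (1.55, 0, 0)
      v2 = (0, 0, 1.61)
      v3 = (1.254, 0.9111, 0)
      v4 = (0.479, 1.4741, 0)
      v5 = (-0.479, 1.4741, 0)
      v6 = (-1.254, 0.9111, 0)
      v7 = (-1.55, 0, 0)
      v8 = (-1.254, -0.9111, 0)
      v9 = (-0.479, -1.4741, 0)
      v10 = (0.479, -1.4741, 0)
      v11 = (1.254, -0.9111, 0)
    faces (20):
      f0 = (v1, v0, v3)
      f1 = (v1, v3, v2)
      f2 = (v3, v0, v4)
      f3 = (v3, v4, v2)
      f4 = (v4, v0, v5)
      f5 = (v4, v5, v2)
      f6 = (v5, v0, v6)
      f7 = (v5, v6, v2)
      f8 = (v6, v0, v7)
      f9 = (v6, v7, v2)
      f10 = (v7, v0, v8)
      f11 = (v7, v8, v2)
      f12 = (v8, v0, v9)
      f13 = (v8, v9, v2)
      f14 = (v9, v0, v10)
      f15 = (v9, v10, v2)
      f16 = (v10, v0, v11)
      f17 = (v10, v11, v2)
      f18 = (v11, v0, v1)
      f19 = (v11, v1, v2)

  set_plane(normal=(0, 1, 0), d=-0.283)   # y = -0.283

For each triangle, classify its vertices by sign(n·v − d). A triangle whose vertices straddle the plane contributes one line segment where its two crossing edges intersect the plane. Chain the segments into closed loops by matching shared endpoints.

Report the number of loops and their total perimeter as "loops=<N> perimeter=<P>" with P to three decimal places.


Straddling triangles (10 of 20):
  (v7,v0,v8) [++-] → (-0.389509, -0.283, 0)–(-1.45806, -0.283, 0)  len=1.0685
  (v7,v8,v2) [+-+] → (-1.45806, -0.283, 0)–(-0.389509, -0.283, 1.10991)  len=1.5407
  (v8,v0,v9) [-+-] → (-0.389509, -0.283, 0)–(-0.0919592, -0.283, 0)  len=0.2976
  (v8,v9,v2) [--+] → (-0.0919592, -0.283, 1.30091)–(-0.389509, -0.283, 1.10991)  len=0.3536
  (v9,v0,v10) [-+-] → (-0.0919592, -0.283, 0)–(0.0919592, -0.283, 0)  len=0.1839
  (v9,v10,v2) [--+] → (0.0919592, -0.283, 1.30091)–(-0.0919592, -0.283, 1.30091)  len=0.1839
  (v10,v0,v11) [-+-] → (0.0919592, -0.283, 0)–(0.389509, -0.283, 0)  len=0.2976
  (v10,v11,v2) [--+] → (0.389509, -0.283, 1.10991)–(0.0919592, -0.283, 1.30091)  len=0.3536
  (v11,v0,v1) [-++] → (0.389509, -0.283, 0)–(1.45806, -0.283, 0)  len=1.0685
  (v11,v1,v2) [-++] → (1.45806, -0.283, 0)–(0.389509, -0.283, 1.10991)  len=1.5407

Chained into 1 loop(s):
  loop 1: 10 segments, perimeter = 6.8886
Total perimeter = 6.889

loops=1 perimeter=6.889


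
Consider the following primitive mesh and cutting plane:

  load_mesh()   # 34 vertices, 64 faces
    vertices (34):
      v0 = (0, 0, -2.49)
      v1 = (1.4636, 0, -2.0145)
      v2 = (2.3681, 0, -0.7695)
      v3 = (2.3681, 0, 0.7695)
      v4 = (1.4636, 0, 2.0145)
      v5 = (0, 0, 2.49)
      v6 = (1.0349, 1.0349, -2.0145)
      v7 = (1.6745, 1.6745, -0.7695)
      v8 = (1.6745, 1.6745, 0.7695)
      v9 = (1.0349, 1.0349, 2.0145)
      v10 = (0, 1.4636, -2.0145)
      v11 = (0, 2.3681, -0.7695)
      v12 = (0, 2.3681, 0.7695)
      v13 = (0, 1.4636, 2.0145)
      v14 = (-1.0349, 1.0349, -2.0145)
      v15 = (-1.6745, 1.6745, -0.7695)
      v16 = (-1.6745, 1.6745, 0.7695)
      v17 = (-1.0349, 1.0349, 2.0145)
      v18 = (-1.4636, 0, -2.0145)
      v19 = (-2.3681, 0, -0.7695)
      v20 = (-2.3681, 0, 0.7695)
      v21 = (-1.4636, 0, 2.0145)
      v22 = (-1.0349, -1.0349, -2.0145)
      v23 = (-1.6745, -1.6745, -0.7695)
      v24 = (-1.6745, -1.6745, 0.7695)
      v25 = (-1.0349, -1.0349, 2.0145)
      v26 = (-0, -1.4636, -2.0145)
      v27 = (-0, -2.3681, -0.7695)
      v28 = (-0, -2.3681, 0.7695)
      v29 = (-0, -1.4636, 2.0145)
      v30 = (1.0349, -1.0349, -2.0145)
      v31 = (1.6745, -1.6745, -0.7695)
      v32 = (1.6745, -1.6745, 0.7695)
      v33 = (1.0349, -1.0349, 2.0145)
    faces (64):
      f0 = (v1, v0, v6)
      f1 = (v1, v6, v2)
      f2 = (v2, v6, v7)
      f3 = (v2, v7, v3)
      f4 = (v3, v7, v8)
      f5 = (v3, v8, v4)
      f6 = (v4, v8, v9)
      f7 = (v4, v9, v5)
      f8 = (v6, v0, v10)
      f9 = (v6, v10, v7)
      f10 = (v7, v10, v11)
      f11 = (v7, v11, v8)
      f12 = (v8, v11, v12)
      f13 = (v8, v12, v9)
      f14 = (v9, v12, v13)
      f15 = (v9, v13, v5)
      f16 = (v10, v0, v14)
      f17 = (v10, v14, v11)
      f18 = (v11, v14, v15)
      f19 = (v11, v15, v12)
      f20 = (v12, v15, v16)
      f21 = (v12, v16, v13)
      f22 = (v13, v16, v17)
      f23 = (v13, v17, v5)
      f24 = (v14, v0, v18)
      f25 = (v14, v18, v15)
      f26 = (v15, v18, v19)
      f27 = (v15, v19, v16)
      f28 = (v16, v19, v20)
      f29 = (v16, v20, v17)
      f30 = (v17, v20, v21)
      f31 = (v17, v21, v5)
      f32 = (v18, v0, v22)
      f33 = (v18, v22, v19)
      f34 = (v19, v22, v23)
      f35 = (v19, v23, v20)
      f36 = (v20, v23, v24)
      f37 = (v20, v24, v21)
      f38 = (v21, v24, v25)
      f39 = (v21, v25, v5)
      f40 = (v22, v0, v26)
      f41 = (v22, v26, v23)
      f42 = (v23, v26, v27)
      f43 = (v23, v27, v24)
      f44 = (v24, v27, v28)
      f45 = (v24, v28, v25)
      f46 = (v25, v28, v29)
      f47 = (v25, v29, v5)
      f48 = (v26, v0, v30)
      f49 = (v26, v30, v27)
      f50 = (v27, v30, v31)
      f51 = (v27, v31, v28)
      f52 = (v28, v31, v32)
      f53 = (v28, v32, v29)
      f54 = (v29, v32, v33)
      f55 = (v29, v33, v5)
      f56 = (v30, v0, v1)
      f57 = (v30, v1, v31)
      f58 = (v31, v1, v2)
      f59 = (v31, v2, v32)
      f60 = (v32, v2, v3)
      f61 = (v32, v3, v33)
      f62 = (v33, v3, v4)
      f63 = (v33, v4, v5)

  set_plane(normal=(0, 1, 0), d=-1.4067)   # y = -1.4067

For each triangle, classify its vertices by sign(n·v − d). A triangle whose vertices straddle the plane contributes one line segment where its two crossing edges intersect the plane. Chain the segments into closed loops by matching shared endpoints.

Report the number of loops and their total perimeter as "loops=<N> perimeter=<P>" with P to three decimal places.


loops=1 perimeter=12.054

Straddling triangles (20 of 64):
  (v19,v22,v23) [++-] → (-1.4067, -1.4067, -1.29078)–(-1.78543, -1.4067, -0.7695)  len=0.6443
  (v19,v23,v20) [+-+] → (-1.78543, -1.4067, -0.7695)–(-1.78543, -1.4067, -0.52337)  len=0.2461
  (v20,v23,v24) [+--] → (-1.78543, -1.4067, -0.52337)–(-1.78543, -1.4067, 0.7695)  len=1.2929
  (v20,v24,v21) [+-+] → (-1.78543, -1.4067, 0.7695)–(-1.64077, -1.4067, 0.968611)  len=0.2461
  (v21,v24,v25) [+-+] → (-1.64077, -1.4067, 0.968611)–(-1.4067, -1.4067, 1.29078)  len=0.3982
  (v22,v0,v26) [++-] → (0, -1.4067, -2.03299)–(-0.137359, -1.4067, -2.0145)  len=0.1386
  (v22,v26,v23) [+--] → (-0.137359, -1.4067, -2.0145)–(-1.4067, -1.4067, -1.29078)  len=1.4612
  (v24,v28,v25) [--+] → (-0.746289, -1.4067, 1.6673)–(-1.4067, -1.4067, 1.29078)  len=0.7602
  (v25,v28,v29) [+--] → (-0.746289, -1.4067, 1.6673)–(-0.137359, -1.4067, 2.0145)  len=0.7010
  (v25,v29,v5) [+-+] → (-0.137359, -1.4067, 2.0145)–(0, -1.4067, 2.03299)  len=0.1386
  (v26,v0,v30) [-++] → (0, -1.4067, -2.03299)–(0.137359, -1.4067, -2.0145)  len=0.1386
  (v26,v30,v27) [-+-] → (0.137359, -1.4067, -2.0145)–(0.746289, -1.4067, -1.6673)  len=0.7010
  (v27,v30,v31) [-+-] → (0.746289, -1.4067, -1.6673)–(1.4067, -1.4067, -1.29078)  len=0.7602
  (v29,v32,v33) [--+] → (1.4067, -1.4067, 1.29078)–(0.137359, -1.4067, 2.0145)  len=1.4612
  (v29,v33,v5) [-++] → (0.137359, -1.4067, 2.0145)–(0, -1.4067, 2.03299)  len=0.1386
  (v30,v1,v31) [++-] → (1.64077, -1.4067, -0.968611)–(1.4067, -1.4067, -1.29078)  len=0.3982
  (v31,v1,v2) [-++] → (1.64077, -1.4067, -0.968611)–(1.78543, -1.4067, -0.7695)  len=0.2461
  (v31,v2,v32) [-+-] → (1.78543, -1.4067, -0.7695)–(1.78543, -1.4067, 0.52337)  len=1.2929
  (v32,v2,v3) [-++] → (1.78543, -1.4067, 0.52337)–(1.78543, -1.4067, 0.7695)  len=0.2461
  (v32,v3,v33) [-++] → (1.78543, -1.4067, 0.7695)–(1.4067, -1.4067, 1.29078)  len=0.6443

Chained into 1 loop(s):
  loop 1: 20 segments, perimeter = 12.0544
Total perimeter = 12.054


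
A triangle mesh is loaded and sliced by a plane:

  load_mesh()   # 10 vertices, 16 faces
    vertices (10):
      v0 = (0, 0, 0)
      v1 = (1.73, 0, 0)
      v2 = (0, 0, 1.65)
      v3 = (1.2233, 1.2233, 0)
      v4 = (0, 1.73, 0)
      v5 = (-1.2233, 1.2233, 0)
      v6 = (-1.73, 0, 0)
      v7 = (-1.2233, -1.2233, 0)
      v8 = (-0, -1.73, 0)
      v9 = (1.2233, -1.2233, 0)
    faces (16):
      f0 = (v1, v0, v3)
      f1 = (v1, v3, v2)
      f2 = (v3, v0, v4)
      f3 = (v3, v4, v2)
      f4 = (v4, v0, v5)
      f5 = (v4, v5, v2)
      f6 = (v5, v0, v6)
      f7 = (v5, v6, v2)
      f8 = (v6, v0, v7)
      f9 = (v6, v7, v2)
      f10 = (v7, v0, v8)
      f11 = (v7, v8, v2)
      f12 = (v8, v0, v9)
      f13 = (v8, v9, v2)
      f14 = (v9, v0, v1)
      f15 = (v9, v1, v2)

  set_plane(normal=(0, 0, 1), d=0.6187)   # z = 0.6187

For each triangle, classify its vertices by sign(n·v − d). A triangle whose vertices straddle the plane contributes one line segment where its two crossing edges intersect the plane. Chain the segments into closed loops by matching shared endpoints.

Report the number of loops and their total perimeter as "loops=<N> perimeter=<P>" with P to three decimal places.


Straddling triangles (8 of 16):
  (v1,v3,v2) [--+] → (0.7646, 0.7646, 0.6187)–(1.0813, 0, 0.6187)  len=0.8276
  (v3,v4,v2) [--+] → (0, 1.0813, 0.6187)–(0.7646, 0.7646, 0.6187)  len=0.8276
  (v4,v5,v2) [--+] → (-0.7646, 0.7646, 0.6187)–(0, 1.0813, 0.6187)  len=0.8276
  (v5,v6,v2) [--+] → (-1.0813, 0, 0.6187)–(-0.7646, 0.7646, 0.6187)  len=0.8276
  (v6,v7,v2) [--+] → (-0.7646, -0.7646, 0.6187)–(-1.0813, 0, 0.6187)  len=0.8276
  (v7,v8,v2) [--+] → (0, -1.0813, 0.6187)–(-0.7646, -0.7646, 0.6187)  len=0.8276
  (v8,v9,v2) [--+] → (0.7646, -0.7646, 0.6187)–(0, -1.0813, 0.6187)  len=0.8276
  (v9,v1,v2) [--+] → (1.0813, 0, 0.6187)–(0.7646, -0.7646, 0.6187)  len=0.8276

Chained into 1 loop(s):
  loop 1: 8 segments, perimeter = 6.6208
Total perimeter = 6.621

loops=1 perimeter=6.621


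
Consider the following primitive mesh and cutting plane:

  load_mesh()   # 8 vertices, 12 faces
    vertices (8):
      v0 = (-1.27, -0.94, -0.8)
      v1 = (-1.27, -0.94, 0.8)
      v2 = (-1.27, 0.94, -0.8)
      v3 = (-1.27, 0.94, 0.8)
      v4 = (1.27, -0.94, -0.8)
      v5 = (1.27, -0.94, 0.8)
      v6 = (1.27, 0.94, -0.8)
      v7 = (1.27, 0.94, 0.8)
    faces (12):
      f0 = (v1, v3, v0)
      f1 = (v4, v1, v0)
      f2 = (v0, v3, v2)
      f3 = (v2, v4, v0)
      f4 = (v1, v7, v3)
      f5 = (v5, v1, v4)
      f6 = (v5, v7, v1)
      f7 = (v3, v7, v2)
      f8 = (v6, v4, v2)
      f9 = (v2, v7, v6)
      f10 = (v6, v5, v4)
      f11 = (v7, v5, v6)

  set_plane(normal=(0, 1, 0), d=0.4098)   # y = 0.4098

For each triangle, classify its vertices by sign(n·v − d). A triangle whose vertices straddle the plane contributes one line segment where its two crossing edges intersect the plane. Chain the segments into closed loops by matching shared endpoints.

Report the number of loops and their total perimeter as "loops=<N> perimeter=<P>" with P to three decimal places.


Straddling triangles (8 of 12):
  (v1,v3,v0) [-+-] → (-1.27, 0.4098, 0.8)–(-1.27, 0.4098, 0.348766)  len=0.4512
  (v0,v3,v2) [-++] → (-1.27, 0.4098, 0.348766)–(-1.27, 0.4098, -0.8)  len=1.1488
  (v2,v4,v0) [+--] → (-0.553666, 0.4098, -0.8)–(-1.27, 0.4098, -0.8)  len=0.7163
  (v1,v7,v3) [-++] → (0.553666, 0.4098, 0.8)–(-1.27, 0.4098, 0.8)  len=1.8237
  (v5,v7,v1) [-+-] → (1.27, 0.4098, 0.8)–(0.553666, 0.4098, 0.8)  len=0.7163
  (v6,v4,v2) [+-+] → (1.27, 0.4098, -0.8)–(-0.553666, 0.4098, -0.8)  len=1.8237
  (v6,v5,v4) [+--] → (1.27, 0.4098, -0.348766)–(1.27, 0.4098, -0.8)  len=0.4512
  (v7,v5,v6) [+-+] → (1.27, 0.4098, 0.8)–(1.27, 0.4098, -0.348766)  len=1.1488

Chained into 1 loop(s):
  loop 1: 8 segments, perimeter = 8.2800
Total perimeter = 8.280

loops=1 perimeter=8.280


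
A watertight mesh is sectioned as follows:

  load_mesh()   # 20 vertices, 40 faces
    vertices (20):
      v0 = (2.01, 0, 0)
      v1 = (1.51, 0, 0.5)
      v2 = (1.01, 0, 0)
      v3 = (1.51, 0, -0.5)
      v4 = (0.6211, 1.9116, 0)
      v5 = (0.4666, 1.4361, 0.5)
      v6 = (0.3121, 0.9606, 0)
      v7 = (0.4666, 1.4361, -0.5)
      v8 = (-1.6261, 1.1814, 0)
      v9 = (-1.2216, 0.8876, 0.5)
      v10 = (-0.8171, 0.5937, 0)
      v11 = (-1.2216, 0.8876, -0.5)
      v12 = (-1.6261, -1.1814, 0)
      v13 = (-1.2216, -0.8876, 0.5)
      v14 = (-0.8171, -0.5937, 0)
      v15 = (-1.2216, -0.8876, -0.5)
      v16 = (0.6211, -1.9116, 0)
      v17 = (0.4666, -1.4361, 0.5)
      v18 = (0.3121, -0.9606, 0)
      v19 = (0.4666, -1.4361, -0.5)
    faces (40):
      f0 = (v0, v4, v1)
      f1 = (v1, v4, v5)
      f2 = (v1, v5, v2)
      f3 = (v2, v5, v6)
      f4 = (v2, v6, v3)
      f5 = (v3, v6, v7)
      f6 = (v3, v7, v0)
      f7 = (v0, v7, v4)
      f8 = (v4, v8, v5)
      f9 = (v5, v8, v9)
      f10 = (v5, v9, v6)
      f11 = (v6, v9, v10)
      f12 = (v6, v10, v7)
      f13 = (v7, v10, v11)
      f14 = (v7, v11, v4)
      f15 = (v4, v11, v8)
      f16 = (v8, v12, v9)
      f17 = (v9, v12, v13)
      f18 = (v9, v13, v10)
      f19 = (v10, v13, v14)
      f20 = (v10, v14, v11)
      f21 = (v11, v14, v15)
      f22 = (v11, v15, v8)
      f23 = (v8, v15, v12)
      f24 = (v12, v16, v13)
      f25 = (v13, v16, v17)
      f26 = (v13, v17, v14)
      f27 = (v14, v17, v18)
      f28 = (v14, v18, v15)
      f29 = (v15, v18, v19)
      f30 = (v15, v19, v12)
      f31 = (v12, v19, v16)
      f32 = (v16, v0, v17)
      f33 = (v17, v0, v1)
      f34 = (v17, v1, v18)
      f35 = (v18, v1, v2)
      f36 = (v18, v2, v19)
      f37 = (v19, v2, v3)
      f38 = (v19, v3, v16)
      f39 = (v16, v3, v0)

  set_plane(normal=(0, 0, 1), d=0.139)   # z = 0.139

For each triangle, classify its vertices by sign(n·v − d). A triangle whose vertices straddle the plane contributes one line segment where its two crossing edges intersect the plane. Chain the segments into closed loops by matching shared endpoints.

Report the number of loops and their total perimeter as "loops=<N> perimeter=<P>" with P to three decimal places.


Straddling triangles (20 of 40):
  (v0,v4,v1) [--+] → (0.868214, 1.38018, 0.139)–(1.871, 0, 0.139)  len=1.7060
  (v1,v4,v5) [+-+] → (0.868214, 1.38018, 0.139)–(0.578149, 1.77941, 0.139)  len=0.4935
  (v1,v5,v2) [++-] → (0.858935, 0.399236, 0.139)–(1.149, 0, 0.139)  len=0.4935
  (v2,v5,v6) [-+-] → (0.858935, 0.399236, 0.139)–(0.355051, 1.09279, 0.139)  len=0.8573
  (v4,v8,v5) [--+] → (-1.04433, 1.25221, 0.139)–(0.578149, 1.77941, 0.139)  len=1.7060
  (v5,v8,v9) [+-+] → (-1.04433, 1.25221, 0.139)–(-1.51365, 1.09972, 0.139)  len=0.4935
  (v5,v9,v6) [++-] → (-0.114269, 0.940306, 0.139)–(0.355051, 1.09279, 0.139)  len=0.4935
  (v6,v9,v10) [-+-] → (-0.114269, 0.940306, 0.139)–(-0.929551, 0.675404, 0.139)  len=0.8572
  (v8,v12,v9) [--+] → (-1.51365, -0.606218, 0.139)–(-1.51365, 1.09972, 0.139)  len=1.7059
  (v9,v12,v13) [+-+] → (-1.51365, -0.606218, 0.139)–(-1.51365, -1.09972, 0.139)  len=0.4935
  (v9,v13,v10) [++-] → (-0.929551, 0.181899, 0.139)–(-0.929551, 0.675404, 0.139)  len=0.4935
  (v10,v13,v14) [-+-] → (-0.929551, 0.181899, 0.139)–(-0.929551, -0.675404, 0.139)  len=0.8573
  (v12,v16,v13) [--+] → (0.108829, -1.62693, 0.139)–(-1.51365, -1.09972, 0.139)  len=1.7060
  (v13,v16,v17) [+-+] → (0.108829, -1.62693, 0.139)–(0.578149, -1.77941, 0.139)  len=0.4935
  (v13,v17,v14) [++-] → (-0.460231, -0.827887, 0.139)–(-0.929551, -0.675404, 0.139)  len=0.4935
  (v14,v17,v18) [-+-] → (-0.460231, -0.827887, 0.139)–(0.355051, -1.09279, 0.139)  len=0.8572
  (v16,v0,v17) [--+] → (1.58093, -0.399236, 0.139)–(0.578149, -1.77941, 0.139)  len=1.7060
  (v17,v0,v1) [+-+] → (1.58093, -0.399236, 0.139)–(1.871, 0, 0.139)  len=0.4935
  (v17,v1,v18) [++-] → (0.645116, -0.693553, 0.139)–(0.355051, -1.09279, 0.139)  len=0.4935
  (v18,v1,v2) [-+-] → (0.645116, -0.693553, 0.139)–(1.149, 0, 0.139)  len=0.8573

Chained into 2 loop(s):
  loop 1: 10 segments, perimeter = 10.9973
  loop 2: 10 segments, perimeter = 6.7537
Total perimeter = 17.751

loops=2 perimeter=17.751


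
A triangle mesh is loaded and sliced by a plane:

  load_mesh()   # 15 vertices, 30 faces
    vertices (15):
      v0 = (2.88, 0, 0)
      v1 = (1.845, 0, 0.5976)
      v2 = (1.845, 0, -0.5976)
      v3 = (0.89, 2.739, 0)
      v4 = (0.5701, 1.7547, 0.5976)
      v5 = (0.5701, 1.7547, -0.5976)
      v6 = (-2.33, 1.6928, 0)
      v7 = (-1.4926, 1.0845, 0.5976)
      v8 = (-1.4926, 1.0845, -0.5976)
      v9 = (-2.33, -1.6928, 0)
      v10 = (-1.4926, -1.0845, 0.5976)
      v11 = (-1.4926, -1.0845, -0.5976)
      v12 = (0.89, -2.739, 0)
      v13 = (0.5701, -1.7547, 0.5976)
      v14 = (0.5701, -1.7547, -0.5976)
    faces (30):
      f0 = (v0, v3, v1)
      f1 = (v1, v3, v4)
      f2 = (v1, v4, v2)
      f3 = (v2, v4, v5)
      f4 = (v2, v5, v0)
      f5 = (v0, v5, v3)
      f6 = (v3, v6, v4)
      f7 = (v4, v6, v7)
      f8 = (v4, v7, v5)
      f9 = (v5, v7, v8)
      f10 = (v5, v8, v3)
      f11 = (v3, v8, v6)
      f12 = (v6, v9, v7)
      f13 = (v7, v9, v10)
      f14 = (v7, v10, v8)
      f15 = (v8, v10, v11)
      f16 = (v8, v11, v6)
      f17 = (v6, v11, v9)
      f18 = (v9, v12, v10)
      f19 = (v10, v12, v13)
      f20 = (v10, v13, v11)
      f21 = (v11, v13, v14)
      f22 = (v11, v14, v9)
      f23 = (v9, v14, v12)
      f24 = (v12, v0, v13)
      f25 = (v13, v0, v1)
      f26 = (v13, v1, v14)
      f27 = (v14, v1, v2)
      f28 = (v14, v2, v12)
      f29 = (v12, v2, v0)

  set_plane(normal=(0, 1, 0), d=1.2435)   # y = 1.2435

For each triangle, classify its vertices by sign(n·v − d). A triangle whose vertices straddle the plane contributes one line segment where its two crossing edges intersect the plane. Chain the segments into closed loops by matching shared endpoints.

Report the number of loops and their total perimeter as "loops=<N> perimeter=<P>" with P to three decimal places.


loops=2 perimeter=7.751

Straddling triangles (14 of 30):
  (v0,v3,v1) [-+-] → (1.97654, 1.2435, 0)–(1.41143, 1.2435, 0.326291)  len=0.6525
  (v1,v3,v4) [-++] → (1.41143, 1.2435, 0.326291)–(0.941519, 1.2435, 0.5976)  len=0.5426
  (v1,v4,v2) [-+-] → (0.941519, 1.2435, 0.5976)–(0.941519, 1.2435, 0.2494)  len=0.3482
  (v2,v4,v5) [-++] → (0.941519, 1.2435, 0.2494)–(0.941519, 1.2435, -0.5976)  len=0.8470
  (v2,v5,v0) [-+-] → (0.941519, 1.2435, -0.5976)–(1.24305, 1.2435, -0.4235)  len=0.3482
  (v0,v5,v3) [-++] → (1.24305, 1.2435, -0.4235)–(1.97654, 1.2435, 0)  len=0.8470
  (v4,v6,v7) [++-] → (-1.71148, 1.2435, 0.441397)–(-1.00324, 1.2435, 0.5976)  len=0.7253
  (v4,v7,v5) [+-+] → (-1.00324, 1.2435, 0.5976)–(-1.00324, 1.2435, 0.314048)  len=0.2836
  (v5,v7,v8) [+--] → (-1.00324, 1.2435, 0.314048)–(-1.00324, 1.2435, -0.5976)  len=0.9116
  (v5,v8,v3) [+-+] → (-1.00324, 1.2435, -0.5976)–(-1.26363, 1.2435, -0.54017)  len=0.2666
  (v3,v8,v6) [+-+] → (-1.26363, 1.2435, -0.54017)–(-1.71148, 1.2435, -0.441397)  len=0.4586
  (v6,v9,v7) [+--] → (-2.33, 1.2435, 0)–(-1.71148, 1.2435, 0.441397)  len=0.7599
  (v8,v11,v6) [--+] → (-2.19453, 1.2435, -0.0966772)–(-1.71148, 1.2435, -0.441397)  len=0.5934
  (v6,v11,v9) [+--] → (-2.19453, 1.2435, -0.0966772)–(-2.33, 1.2435, 0)  len=0.1664

Chained into 2 loop(s):
  loop 1: 6 segments, perimeter = 3.5855
  loop 2: 8 segments, perimeter = 4.1655
Total perimeter = 7.751


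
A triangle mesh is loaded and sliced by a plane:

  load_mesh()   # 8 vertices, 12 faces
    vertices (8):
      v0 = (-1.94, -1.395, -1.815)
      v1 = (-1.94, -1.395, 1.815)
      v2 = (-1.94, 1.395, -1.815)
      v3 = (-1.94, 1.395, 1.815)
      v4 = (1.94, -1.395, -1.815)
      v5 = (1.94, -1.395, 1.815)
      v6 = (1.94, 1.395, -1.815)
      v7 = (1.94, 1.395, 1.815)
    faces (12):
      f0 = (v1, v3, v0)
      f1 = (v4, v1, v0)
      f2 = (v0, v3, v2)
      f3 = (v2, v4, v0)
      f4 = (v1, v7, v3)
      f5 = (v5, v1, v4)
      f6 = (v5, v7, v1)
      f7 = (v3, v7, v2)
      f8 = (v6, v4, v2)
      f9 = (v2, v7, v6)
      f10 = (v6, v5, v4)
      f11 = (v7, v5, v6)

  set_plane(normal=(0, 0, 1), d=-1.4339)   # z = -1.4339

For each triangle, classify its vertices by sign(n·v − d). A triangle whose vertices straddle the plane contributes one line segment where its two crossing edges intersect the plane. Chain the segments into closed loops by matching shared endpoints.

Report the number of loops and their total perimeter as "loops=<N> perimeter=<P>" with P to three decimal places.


Straddling triangles (8 of 12):
  (v1,v3,v0) [++-] → (-1.94, -1.10209, -1.4339)–(-1.94, -1.395, -1.4339)  len=0.2929
  (v4,v1,v0) [-+-] → (1.53265, -1.395, -1.4339)–(-1.94, -1.395, -1.4339)  len=3.4727
  (v0,v3,v2) [-+-] → (-1.94, -1.10209, -1.4339)–(-1.94, 1.395, -1.4339)  len=2.4971
  (v5,v1,v4) [++-] → (1.53265, -1.395, -1.4339)–(1.94, -1.395, -1.4339)  len=0.4073
  (v3,v7,v2) [++-] → (-1.53265, 1.395, -1.4339)–(-1.94, 1.395, -1.4339)  len=0.4073
  (v2,v7,v6) [-+-] → (-1.53265, 1.395, -1.4339)–(1.94, 1.395, -1.4339)  len=3.4727
  (v6,v5,v4) [-+-] → (1.94, 1.10209, -1.4339)–(1.94, -1.395, -1.4339)  len=2.4971
  (v7,v5,v6) [++-] → (1.94, 1.10209, -1.4339)–(1.94, 1.395, -1.4339)  len=0.2929

Chained into 1 loop(s):
  loop 1: 8 segments, perimeter = 13.3400
Total perimeter = 13.340

loops=1 perimeter=13.340


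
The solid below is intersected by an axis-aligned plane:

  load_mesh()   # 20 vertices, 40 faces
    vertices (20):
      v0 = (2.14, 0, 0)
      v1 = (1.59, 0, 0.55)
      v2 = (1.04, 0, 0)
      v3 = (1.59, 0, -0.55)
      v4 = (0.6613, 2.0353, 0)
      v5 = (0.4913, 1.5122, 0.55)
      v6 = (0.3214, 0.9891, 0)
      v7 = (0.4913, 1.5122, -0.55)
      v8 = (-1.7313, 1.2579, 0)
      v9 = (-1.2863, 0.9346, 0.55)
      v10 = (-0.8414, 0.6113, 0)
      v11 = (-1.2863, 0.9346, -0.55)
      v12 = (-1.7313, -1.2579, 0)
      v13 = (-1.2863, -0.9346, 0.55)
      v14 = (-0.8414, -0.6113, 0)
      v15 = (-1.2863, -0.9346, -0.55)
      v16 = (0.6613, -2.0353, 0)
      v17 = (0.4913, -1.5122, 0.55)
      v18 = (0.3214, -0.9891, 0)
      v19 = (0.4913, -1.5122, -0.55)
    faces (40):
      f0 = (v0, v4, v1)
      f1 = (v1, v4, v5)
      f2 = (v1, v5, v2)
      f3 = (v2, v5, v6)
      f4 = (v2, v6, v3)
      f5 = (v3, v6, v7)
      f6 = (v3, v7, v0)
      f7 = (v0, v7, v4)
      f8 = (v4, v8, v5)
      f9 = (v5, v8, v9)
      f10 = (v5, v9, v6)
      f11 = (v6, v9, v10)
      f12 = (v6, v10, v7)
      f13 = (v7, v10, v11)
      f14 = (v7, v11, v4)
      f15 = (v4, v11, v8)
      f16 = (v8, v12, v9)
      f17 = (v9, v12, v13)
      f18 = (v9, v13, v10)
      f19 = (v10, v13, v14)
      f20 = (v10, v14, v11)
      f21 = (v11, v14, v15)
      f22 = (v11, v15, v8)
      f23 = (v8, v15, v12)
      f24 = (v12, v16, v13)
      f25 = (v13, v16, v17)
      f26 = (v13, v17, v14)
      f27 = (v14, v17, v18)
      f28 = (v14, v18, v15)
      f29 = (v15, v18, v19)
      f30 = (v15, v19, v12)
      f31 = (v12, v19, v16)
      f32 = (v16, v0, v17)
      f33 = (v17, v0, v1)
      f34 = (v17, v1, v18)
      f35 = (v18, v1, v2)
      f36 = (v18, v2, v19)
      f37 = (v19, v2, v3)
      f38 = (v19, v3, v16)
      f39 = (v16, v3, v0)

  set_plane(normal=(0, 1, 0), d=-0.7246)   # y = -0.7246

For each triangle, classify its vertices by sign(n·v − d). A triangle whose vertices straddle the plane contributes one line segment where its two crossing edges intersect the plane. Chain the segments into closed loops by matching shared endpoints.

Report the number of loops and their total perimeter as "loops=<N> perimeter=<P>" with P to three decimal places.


Straddling triangles (18 of 40):
  (v8,v12,v9) [+-+] → (-1.7313, -0.7246, 0)–(-1.62306, -0.7246, 0.133781)  len=0.1721
  (v9,v12,v13) [+--] → (-1.62306, -0.7246, 0.133781)–(-1.2863, -0.7246, 0.55)  len=0.5354
  (v9,v13,v10) [+-+] → (-1.2863, -0.7246, 0.55)–(-1.22586, -0.7246, 0.475286)  len=0.0961
  (v10,v13,v14) [+-+] → (-1.22586, -0.7246, 0.475286)–(-0.997315, -0.7246, 0.192747)  len=0.3634
  (v11,v14,v15) [++-] → (-0.997315, -0.7246, -0.192747)–(-1.2863, -0.7246, -0.55)  len=0.4595
  (v11,v15,v8) [+-+] → (-1.2863, -0.7246, -0.55)–(-1.32892, -0.7246, -0.49732)  len=0.0678
  (v8,v15,v12) [+--] → (-1.32892, -0.7246, -0.49732)–(-1.7313, -0.7246, 0)  len=0.6397
  (v13,v17,v14) [--+] → (-0.673795, -0.7246, 0.0691697)–(-0.997315, -0.7246, 0.192747)  len=0.3463
  (v14,v17,v18) [+--] → (-0.673795, -0.7246, 0.0691697)–(-0.492683, -0.7246, 0)  len=0.1939
  (v14,v18,v15) [+--] → (-0.492683, -0.7246, 0)–(-0.997315, -0.7246, -0.192747)  len=0.5402
  (v16,v0,v17) [-+-] → (1.61356, -0.7246, 0)–(1.34999, -0.7246, 0.263543)  len=0.3727
  (v17,v0,v1) [-++] → (1.34999, -0.7246, 0.263543)–(1.06354, -0.7246, 0.55)  len=0.4051
  (v17,v1,v18) [-+-] → (1.06354, -0.7246, 0.55)–(0.660642, -0.7246, 0.147078)  len=0.5698
  (v18,v1,v2) [-++] → (0.660642, -0.7246, 0.147078)–(0.513564, -0.7246, 0)  len=0.2080
  (v18,v2,v19) [-+-] → (0.513564, -0.7246, 0)–(0.77708, -0.7246, -0.263543)  len=0.3727
  (v19,v2,v3) [-++] → (0.77708, -0.7246, -0.263543)–(1.06354, -0.7246, -0.55)  len=0.4051
  (v19,v3,v16) [-+-] → (1.06354, -0.7246, -0.55)–(1.25937, -0.7246, -0.354191)  len=0.2769
  (v16,v3,v0) [-++] → (1.25937, -0.7246, -0.354191)–(1.61356, -0.7246, 0)  len=0.5009

Chained into 2 loop(s):
  loop 1: 10 segments, perimeter = 3.4143
  loop 2: 8 segments, perimeter = 3.1113
Total perimeter = 6.526

loops=2 perimeter=6.526


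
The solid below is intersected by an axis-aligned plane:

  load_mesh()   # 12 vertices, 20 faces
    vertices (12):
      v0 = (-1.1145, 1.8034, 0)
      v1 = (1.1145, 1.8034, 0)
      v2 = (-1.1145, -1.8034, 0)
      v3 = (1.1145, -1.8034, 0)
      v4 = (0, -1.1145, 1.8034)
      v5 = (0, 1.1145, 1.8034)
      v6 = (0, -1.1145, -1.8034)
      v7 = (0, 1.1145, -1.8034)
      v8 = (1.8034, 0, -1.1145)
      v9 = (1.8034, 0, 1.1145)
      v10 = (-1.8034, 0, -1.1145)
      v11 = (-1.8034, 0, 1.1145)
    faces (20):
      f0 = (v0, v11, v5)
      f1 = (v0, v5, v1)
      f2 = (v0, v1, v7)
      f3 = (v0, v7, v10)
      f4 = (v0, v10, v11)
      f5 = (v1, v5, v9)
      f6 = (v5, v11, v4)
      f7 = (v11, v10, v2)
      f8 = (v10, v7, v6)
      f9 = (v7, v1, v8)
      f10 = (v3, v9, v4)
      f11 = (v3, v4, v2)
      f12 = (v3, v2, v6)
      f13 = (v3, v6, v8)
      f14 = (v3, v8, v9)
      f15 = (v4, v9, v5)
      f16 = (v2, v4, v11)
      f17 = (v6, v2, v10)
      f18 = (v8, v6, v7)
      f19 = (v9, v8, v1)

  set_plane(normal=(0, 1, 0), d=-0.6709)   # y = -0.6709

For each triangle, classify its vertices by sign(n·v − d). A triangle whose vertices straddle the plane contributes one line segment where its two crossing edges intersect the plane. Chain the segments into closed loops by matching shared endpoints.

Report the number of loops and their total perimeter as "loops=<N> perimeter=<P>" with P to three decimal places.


loops=1 perimeter=10.564

Straddling triangles (10 of 20):
  (v5,v11,v4) [++-] → (-0.7178, -0.6709, 1.5292)–(0, -0.6709, 1.8034)  len=0.7684
  (v11,v10,v2) [++-] → (-1.54712, -0.6709, -0.699884)–(-1.54712, -0.6709, 0.699884)  len=1.3998
  (v10,v7,v6) [++-] → (0, -0.6709, -1.8034)–(-0.7178, -0.6709, -1.5292)  len=0.7684
  (v3,v9,v4) [-+-] → (1.54712, -0.6709, 0.699884)–(0.7178, -0.6709, 1.5292)  len=1.1728
  (v3,v6,v8) [--+] → (0.7178, -0.6709, -1.5292)–(1.54712, -0.6709, -0.699884)  len=1.1728
  (v3,v8,v9) [-++] → (1.54712, -0.6709, -0.699884)–(1.54712, -0.6709, 0.699884)  len=1.3998
  (v4,v9,v5) [-++] → (0.7178, -0.6709, 1.5292)–(0, -0.6709, 1.8034)  len=0.7684
  (v2,v4,v11) [--+] → (-0.7178, -0.6709, 1.5292)–(-1.54712, -0.6709, 0.699884)  len=1.1728
  (v6,v2,v10) [--+] → (-1.54712, -0.6709, -0.699884)–(-0.7178, -0.6709, -1.5292)  len=1.1728
  (v8,v6,v7) [+-+] → (0.7178, -0.6709, -1.5292)–(0, -0.6709, -1.8034)  len=0.7684

Chained into 1 loop(s):
  loop 1: 10 segments, perimeter = 10.5644
Total perimeter = 10.564


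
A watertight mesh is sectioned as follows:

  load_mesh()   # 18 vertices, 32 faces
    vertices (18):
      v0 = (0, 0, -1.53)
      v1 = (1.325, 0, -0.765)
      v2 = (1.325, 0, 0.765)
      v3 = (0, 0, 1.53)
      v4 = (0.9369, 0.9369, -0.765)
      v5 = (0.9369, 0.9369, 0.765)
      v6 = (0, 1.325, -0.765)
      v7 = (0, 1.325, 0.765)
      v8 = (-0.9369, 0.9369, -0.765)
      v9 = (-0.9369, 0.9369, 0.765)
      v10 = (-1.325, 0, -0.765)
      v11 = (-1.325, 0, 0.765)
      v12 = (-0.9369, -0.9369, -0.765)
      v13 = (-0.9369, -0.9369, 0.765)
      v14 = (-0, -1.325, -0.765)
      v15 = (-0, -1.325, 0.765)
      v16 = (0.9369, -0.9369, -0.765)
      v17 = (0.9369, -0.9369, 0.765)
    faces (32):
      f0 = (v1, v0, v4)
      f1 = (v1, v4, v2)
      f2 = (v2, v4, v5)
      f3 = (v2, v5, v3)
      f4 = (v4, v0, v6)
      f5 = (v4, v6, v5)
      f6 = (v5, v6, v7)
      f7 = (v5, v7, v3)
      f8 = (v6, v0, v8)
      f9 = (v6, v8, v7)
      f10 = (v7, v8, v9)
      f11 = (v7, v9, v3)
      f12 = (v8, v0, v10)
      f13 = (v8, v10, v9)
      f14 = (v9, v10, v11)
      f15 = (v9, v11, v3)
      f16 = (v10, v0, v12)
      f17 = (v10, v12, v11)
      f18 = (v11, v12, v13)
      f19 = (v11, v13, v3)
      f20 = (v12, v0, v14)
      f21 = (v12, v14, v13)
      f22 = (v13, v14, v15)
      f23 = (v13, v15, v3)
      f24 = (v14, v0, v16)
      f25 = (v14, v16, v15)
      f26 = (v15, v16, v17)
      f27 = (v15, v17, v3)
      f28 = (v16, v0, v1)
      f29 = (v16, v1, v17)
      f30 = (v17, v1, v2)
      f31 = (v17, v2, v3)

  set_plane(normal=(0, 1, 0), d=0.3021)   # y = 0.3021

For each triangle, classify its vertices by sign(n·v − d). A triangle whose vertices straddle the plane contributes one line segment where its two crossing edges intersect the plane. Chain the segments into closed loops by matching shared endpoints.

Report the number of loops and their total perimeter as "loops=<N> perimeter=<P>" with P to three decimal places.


Straddling triangles (12 of 32):
  (v1,v0,v4) [--+] → (0.3021, 0.3021, -1.28333)–(1.19986, 0.3021, -0.765)  len=1.0366
  (v1,v4,v2) [-+-] → (1.19986, 0.3021, -0.765)–(1.19986, 0.3021, 0.271657)  len=1.0367
  (v2,v4,v5) [-++] → (1.19986, 0.3021, 0.271657)–(1.19986, 0.3021, 0.765)  len=0.4933
  (v2,v5,v3) [-+-] → (1.19986, 0.3021, 0.765)–(0.3021, 0.3021, 1.28333)  len=1.0366
  (v4,v0,v6) [+-+] → (0.3021, 0.3021, -1.28333)–(0, 0.3021, -1.35558)  len=0.3106
  (v5,v7,v3) [++-] → (0, 0.3021, 1.35558)–(0.3021, 0.3021, 1.28333)  len=0.3106
  (v6,v0,v8) [+-+] → (0, 0.3021, -1.35558)–(-0.3021, 0.3021, -1.28333)  len=0.3106
  (v7,v9,v3) [++-] → (-0.3021, 0.3021, 1.28333)–(0, 0.3021, 1.35558)  len=0.3106
  (v8,v0,v10) [+--] → (-0.3021, 0.3021, -1.28333)–(-1.19986, 0.3021, -0.765)  len=1.0366
  (v8,v10,v9) [+-+] → (-1.19986, 0.3021, -0.765)–(-1.19986, 0.3021, -0.271657)  len=0.4933
  (v9,v10,v11) [+--] → (-1.19986, 0.3021, -0.271657)–(-1.19986, 0.3021, 0.765)  len=1.0367
  (v9,v11,v3) [+--] → (-1.19986, 0.3021, 0.765)–(-0.3021, 0.3021, 1.28333)  len=1.0366

Chained into 1 loop(s):
  loop 1: 12 segments, perimeter = 8.4491
Total perimeter = 8.449

loops=1 perimeter=8.449


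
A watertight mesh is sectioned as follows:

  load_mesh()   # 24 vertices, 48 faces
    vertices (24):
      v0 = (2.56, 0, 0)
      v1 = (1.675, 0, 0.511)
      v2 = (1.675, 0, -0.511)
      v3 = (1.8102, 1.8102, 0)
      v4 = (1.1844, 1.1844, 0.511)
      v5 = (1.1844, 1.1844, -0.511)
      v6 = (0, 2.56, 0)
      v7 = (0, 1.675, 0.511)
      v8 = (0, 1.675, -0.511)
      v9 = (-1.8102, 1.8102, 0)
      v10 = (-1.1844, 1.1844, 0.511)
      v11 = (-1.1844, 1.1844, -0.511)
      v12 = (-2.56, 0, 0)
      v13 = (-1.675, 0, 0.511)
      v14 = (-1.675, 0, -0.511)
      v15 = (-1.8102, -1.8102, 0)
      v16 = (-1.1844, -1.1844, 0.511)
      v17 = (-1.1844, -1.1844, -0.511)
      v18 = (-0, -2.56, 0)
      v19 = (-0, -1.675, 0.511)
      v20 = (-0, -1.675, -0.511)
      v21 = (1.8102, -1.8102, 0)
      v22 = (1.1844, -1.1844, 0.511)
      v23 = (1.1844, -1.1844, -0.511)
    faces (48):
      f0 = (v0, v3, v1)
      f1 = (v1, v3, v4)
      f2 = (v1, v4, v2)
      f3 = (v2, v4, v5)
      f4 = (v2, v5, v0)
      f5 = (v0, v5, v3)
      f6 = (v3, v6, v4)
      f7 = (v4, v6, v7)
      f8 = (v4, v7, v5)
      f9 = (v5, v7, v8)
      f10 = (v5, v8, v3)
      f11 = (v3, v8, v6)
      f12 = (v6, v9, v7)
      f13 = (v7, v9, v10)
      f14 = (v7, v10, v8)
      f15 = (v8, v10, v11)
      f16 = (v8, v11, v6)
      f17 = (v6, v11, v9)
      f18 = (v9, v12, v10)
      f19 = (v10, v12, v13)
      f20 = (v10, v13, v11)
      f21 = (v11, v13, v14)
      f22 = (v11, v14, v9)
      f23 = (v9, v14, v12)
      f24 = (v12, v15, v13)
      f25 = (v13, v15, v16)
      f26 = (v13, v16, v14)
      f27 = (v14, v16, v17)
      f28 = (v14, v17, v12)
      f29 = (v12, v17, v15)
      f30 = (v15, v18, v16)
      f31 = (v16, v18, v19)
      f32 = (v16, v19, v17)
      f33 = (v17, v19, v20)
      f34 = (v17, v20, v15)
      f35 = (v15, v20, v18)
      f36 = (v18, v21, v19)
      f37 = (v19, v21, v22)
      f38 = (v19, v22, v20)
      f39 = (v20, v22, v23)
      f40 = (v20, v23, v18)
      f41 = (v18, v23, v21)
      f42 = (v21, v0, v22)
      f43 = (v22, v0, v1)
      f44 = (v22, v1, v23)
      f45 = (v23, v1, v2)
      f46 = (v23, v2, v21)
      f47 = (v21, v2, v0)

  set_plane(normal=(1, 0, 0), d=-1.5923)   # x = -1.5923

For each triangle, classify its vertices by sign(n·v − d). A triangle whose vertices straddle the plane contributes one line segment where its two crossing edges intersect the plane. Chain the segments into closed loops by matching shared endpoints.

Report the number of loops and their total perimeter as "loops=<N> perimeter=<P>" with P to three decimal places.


Straddling triangles (16 of 48):
  (v6,v9,v7) [+-+] → (-1.5923, 1.90046, 0)–(-1.5923, 1.79393, 0.0615108)  len=0.1230
  (v7,v9,v10) [+-+] → (-1.5923, 1.79393, 0.0615108)–(-1.5923, 1.5923, 0.177927)  len=0.2328
  (v6,v11,v9) [++-] → (-1.5923, 1.5923, -0.177927)–(-1.5923, 1.90046, 0)  len=0.3558
  (v9,v12,v10) [--+] → (-1.5923, 0.833196, 0.359476)–(-1.5923, 1.5923, 0.177927)  len=0.7805
  (v10,v12,v13) [+--] → (-1.5923, 0.833196, 0.359476)–(-1.5923, 0.199653, 0.511)  len=0.6514
  (v10,v13,v11) [+-+] → (-1.5923, 0.199653, 0.511)–(-1.5923, 0.199653, 0.338722)  len=0.1723
  (v11,v13,v14) [+--] → (-1.5923, 0.199653, 0.338722)–(-1.5923, 0.199653, -0.511)  len=0.8497
  (v11,v14,v9) [+--] → (-1.5923, 0.199653, -0.511)–(-1.5923, 1.5923, -0.177927)  len=1.4319
  (v13,v15,v16) [--+] → (-1.5923, -1.5923, 0.177927)–(-1.5923, -0.199653, 0.511)  len=1.4319
  (v13,v16,v14) [-+-] → (-1.5923, -0.199653, 0.511)–(-1.5923, -0.199653, -0.338722)  len=0.8497
  (v14,v16,v17) [-++] → (-1.5923, -0.199653, -0.338722)–(-1.5923, -0.199653, -0.511)  len=0.1723
  (v14,v17,v12) [-+-] → (-1.5923, -0.199653, -0.511)–(-1.5923, -0.833196, -0.359476)  len=0.6514
  (v12,v17,v15) [-+-] → (-1.5923, -0.833196, -0.359476)–(-1.5923, -1.5923, -0.177927)  len=0.7805
  (v15,v18,v16) [-++] → (-1.5923, -1.90046, 0)–(-1.5923, -1.5923, 0.177927)  len=0.3558
  (v17,v20,v15) [++-] → (-1.5923, -1.79393, -0.0615108)–(-1.5923, -1.5923, -0.177927)  len=0.2328
  (v15,v20,v18) [-++] → (-1.5923, -1.79393, -0.0615108)–(-1.5923, -1.90046, 0)  len=0.1230

Chained into 2 loop(s):
  loop 1: 8 segments, perimeter = 4.5975
  loop 2: 8 segments, perimeter = 4.5975
Total perimeter = 9.195

loops=2 perimeter=9.195


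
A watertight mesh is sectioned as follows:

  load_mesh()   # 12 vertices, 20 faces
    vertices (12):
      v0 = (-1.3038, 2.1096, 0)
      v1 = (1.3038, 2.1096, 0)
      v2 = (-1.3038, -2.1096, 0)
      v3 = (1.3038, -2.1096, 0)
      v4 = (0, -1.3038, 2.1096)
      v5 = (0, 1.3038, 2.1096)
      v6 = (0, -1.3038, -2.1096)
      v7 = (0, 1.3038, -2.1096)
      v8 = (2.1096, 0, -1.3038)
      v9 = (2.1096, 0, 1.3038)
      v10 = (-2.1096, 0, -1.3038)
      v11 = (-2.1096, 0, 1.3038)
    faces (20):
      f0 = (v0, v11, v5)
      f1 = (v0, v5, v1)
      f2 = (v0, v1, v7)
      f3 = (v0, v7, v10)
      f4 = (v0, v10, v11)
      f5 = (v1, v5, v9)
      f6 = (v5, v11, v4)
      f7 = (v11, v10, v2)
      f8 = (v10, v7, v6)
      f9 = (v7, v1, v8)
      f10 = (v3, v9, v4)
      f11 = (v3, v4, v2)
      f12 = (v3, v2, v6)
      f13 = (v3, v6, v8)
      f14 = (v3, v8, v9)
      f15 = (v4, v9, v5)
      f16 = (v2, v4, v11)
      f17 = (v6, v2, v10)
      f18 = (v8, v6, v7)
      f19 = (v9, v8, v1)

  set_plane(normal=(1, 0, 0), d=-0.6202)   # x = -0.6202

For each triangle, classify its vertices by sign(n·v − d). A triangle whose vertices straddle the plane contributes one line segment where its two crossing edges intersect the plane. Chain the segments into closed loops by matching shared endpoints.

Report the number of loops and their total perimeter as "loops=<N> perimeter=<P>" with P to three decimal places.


Straddling triangles (10 of 20):
  (v0,v11,v5) [--+] → (-0.6202, 0.920497, 1.8727)–(-0.6202, 1.68711, 1.10609)  len=1.0842
  (v0,v5,v1) [-++] → (-0.6202, 1.68711, 1.10609)–(-0.6202, 2.1096, 0)  len=1.1840
  (v0,v1,v7) [-++] → (-0.6202, 2.1096, 0)–(-0.6202, 1.68711, -1.10609)  len=1.1840
  (v0,v7,v10) [-+-] → (-0.6202, 1.68711, -1.10609)–(-0.6202, 0.920497, -1.8727)  len=1.0842
  (v5,v11,v4) [+-+] → (-0.6202, 0.920497, 1.8727)–(-0.6202, -0.920497, 1.8727)  len=1.8410
  (v10,v7,v6) [-++] → (-0.6202, 0.920497, -1.8727)–(-0.6202, -0.920497, -1.8727)  len=1.8410
  (v3,v4,v2) [++-] → (-0.6202, -1.68711, 1.10609)–(-0.6202, -2.1096, 0)  len=1.1840
  (v3,v2,v6) [+-+] → (-0.6202, -2.1096, 0)–(-0.6202, -1.68711, -1.10609)  len=1.1840
  (v2,v4,v11) [-+-] → (-0.6202, -1.68711, 1.10609)–(-0.6202, -0.920497, 1.8727)  len=1.0842
  (v6,v2,v10) [+--] → (-0.6202, -1.68711, -1.10609)–(-0.6202, -0.920497, -1.8727)  len=1.0842

Chained into 1 loop(s):
  loop 1: 10 segments, perimeter = 12.7547
Total perimeter = 12.755

loops=1 perimeter=12.755


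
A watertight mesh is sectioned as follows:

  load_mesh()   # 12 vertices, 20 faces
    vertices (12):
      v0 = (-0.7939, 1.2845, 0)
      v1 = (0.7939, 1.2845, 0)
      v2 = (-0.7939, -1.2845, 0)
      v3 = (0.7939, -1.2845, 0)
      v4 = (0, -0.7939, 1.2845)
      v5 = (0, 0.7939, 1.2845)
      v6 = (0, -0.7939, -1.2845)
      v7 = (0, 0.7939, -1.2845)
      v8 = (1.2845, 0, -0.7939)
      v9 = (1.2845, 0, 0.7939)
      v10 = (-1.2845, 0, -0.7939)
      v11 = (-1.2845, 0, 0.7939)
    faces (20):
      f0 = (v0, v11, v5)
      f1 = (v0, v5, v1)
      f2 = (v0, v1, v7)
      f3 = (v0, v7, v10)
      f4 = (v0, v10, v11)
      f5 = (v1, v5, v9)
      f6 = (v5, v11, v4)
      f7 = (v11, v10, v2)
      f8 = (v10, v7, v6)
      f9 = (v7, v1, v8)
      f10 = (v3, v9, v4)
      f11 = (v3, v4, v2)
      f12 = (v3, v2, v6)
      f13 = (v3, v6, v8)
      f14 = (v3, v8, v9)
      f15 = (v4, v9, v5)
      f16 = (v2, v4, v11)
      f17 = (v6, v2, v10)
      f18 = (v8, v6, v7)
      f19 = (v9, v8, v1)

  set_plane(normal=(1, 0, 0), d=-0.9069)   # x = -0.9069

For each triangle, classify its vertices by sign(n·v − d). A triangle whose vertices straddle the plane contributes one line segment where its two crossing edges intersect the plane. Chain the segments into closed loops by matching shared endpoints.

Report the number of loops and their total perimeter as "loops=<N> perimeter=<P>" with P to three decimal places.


loops=1 perimeter=5.937

Straddling triangles (8 of 20):
  (v0,v11,v5) [+-+] → (-0.9069, 0.988641, 0.182859)–(-0.9069, 0.23338, 0.93812)  len=1.0681
  (v0,v7,v10) [++-] → (-0.9069, 0.23338, -0.93812)–(-0.9069, 0.988641, -0.182859)  len=1.0681
  (v0,v10,v11) [+--] → (-0.9069, 0.988641, -0.182859)–(-0.9069, 0.988641, 0.182859)  len=0.3657
  (v5,v11,v4) [+-+] → (-0.9069, 0.23338, 0.93812)–(-0.9069, -0.23338, 0.93812)  len=0.4668
  (v11,v10,v2) [--+] → (-0.9069, -0.988641, -0.182859)–(-0.9069, -0.988641, 0.182859)  len=0.3657
  (v10,v7,v6) [-++] → (-0.9069, 0.23338, -0.93812)–(-0.9069, -0.23338, -0.93812)  len=0.4668
  (v2,v4,v11) [++-] → (-0.9069, -0.23338, 0.93812)–(-0.9069, -0.988641, 0.182859)  len=1.0681
  (v6,v2,v10) [++-] → (-0.9069, -0.988641, -0.182859)–(-0.9069, -0.23338, -0.93812)  len=1.0681

Chained into 1 loop(s):
  loop 1: 8 segments, perimeter = 5.9374
Total perimeter = 5.937


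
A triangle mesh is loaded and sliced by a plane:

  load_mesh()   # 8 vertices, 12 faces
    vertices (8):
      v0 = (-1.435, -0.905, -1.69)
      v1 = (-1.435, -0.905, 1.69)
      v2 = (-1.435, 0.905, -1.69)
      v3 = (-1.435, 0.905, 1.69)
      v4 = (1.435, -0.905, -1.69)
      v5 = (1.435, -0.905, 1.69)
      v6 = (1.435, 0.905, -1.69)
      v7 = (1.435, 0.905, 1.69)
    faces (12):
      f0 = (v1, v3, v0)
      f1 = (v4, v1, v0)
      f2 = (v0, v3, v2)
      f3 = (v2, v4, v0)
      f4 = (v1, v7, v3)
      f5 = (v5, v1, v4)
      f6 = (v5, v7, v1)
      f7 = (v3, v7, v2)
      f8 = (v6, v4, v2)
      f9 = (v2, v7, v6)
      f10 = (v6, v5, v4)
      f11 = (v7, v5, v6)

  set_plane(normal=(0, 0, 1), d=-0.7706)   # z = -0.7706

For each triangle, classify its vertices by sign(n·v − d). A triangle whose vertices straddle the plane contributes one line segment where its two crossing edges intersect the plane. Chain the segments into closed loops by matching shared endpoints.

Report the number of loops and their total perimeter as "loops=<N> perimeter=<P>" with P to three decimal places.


loops=1 perimeter=9.360

Straddling triangles (8 of 12):
  (v1,v3,v0) [++-] → (-1.435, -0.412659, -0.7706)–(-1.435, -0.905, -0.7706)  len=0.4923
  (v4,v1,v0) [-+-] → (0.654326, -0.905, -0.7706)–(-1.435, -0.905, -0.7706)  len=2.0893
  (v0,v3,v2) [-+-] → (-1.435, -0.412659, -0.7706)–(-1.435, 0.905, -0.7706)  len=1.3177
  (v5,v1,v4) [++-] → (0.654326, -0.905, -0.7706)–(1.435, -0.905, -0.7706)  len=0.7807
  (v3,v7,v2) [++-] → (-0.654326, 0.905, -0.7706)–(-1.435, 0.905, -0.7706)  len=0.7807
  (v2,v7,v6) [-+-] → (-0.654326, 0.905, -0.7706)–(1.435, 0.905, -0.7706)  len=2.0893
  (v6,v5,v4) [-+-] → (1.435, 0.412659, -0.7706)–(1.435, -0.905, -0.7706)  len=1.3177
  (v7,v5,v6) [++-] → (1.435, 0.412659, -0.7706)–(1.435, 0.905, -0.7706)  len=0.4923

Chained into 1 loop(s):
  loop 1: 8 segments, perimeter = 9.3600
Total perimeter = 9.360
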